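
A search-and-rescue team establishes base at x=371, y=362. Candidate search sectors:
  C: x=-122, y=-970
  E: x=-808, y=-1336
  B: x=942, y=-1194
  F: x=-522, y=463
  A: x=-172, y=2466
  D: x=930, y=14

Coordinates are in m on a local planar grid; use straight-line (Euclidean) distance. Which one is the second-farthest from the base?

E

Distances from the base (x=371, y=362):
A: 2172.9 m
E: 2067.2 m
B: 1657.5 m
C: 1420.3 m
F: 898.7 m
D: 658.5 m
The second-farthest is E at 2067.2 m.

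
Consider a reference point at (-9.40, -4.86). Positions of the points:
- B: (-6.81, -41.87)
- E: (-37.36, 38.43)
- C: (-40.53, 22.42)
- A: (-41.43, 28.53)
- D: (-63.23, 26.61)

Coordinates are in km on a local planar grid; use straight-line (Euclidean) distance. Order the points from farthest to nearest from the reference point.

D, E, A, C, B

Distance from the reference point at (-9.40, -4.86) to each:
D (-63.23, 26.61): 62.4 km
E (-37.36, 38.43): 51.5 km
A (-41.43, 28.53): 46.3 km
C (-40.53, 22.42): 41.4 km
B (-6.81, -41.87): 37.1 km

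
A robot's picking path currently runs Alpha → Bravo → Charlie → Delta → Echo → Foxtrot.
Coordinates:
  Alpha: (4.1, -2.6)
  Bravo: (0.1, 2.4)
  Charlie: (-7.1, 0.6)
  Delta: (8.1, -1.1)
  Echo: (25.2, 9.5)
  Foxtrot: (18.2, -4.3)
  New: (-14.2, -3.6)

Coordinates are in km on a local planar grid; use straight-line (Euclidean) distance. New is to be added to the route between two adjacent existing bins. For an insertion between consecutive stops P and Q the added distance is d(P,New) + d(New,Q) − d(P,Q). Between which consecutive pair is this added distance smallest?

Added distance for inserting New between each consecutive pair:
Alpha–Bravo: 27.4 km
Bravo–Charlie: 16.3 km
Charlie–Delta: 15.4 km
Delta–Echo: 43.8 km
Echo–Foxtrot: 58.5 km
Smallest added distance is 15.4 km, inserting between Charlie and Delta.

between Charlie and Delta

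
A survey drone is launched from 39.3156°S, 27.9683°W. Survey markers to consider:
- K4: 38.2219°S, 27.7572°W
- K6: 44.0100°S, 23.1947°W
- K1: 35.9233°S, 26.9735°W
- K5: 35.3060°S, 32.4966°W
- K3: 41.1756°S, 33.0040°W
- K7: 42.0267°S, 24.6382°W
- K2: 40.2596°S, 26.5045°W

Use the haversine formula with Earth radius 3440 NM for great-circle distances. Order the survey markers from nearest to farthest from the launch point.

K4, K2, K1, K7, K3, K5, K6

Distances from the launch point:
K4 38.2219°S, 27.7572°W: 66.4 NM
K2 40.2596°S, 26.5045°W: 88.2 NM
K1 35.9233°S, 26.9735°W: 209.1 NM
K7 42.0267°S, 24.6382°W: 222.4 NM
K3 41.1756°S, 33.0040°W: 256.3 NM
K5 35.3060°S, 32.4966°W: 323.5 NM
K6 44.0100°S, 23.1947°W: 353.8 NM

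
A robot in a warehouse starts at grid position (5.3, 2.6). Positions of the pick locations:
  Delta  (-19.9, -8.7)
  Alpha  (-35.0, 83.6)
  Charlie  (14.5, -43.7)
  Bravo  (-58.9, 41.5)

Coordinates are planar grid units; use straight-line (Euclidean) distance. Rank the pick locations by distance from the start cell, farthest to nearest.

Computing each straight-line distance from (5.3, 2.6):
Alpha (-35.0, 83.6): 90.5
Bravo (-58.9, 41.5): 75.1
Charlie (14.5, -43.7): 47.2
Delta (-19.9, -8.7): 27.6

Alpha, Bravo, Charlie, Delta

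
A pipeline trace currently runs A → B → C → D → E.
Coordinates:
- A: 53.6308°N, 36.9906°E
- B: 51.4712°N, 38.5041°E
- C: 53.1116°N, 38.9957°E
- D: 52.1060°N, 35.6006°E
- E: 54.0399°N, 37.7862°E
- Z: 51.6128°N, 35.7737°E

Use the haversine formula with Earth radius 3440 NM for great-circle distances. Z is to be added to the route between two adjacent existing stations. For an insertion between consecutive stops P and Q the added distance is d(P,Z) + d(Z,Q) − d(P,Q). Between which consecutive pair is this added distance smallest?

between C and D

Added distance for inserting Z between each consecutive pair:
A–B: 90.4 NM
B–C: 150.7 NM
C–D: 41.1 NM
D–E: 52.9 NM
Smallest added distance is 41.1 NM, inserting between C and D.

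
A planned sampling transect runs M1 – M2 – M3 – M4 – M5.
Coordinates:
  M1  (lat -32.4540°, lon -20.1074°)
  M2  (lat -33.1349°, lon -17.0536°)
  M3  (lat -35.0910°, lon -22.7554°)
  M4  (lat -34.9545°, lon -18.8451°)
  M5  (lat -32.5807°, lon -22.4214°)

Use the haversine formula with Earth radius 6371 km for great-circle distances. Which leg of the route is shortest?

M1–M2

Leg distances:
M1→M2: 295.3 km
M2→M3: 568.1 km
M3→M4: 356.4 km
M4→M5: 423.0 km
The shortest leg is M1–M2 at 295.3 km.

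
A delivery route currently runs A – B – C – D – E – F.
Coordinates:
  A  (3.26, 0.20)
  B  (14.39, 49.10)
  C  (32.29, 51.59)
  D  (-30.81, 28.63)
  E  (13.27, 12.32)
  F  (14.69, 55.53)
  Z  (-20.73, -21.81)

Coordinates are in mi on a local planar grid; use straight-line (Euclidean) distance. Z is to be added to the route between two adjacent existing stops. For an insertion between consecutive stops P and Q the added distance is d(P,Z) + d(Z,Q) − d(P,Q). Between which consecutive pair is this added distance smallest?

Added distance for inserting Z between each consecutive pair:
A–B: 61.5 mi
B–C: 151.6 mi
C–D: 74.8 mi
D–E: 52.6 mi
E–F: 90.0 mi
Smallest added distance is 52.6 mi, inserting between D and E.

between D and E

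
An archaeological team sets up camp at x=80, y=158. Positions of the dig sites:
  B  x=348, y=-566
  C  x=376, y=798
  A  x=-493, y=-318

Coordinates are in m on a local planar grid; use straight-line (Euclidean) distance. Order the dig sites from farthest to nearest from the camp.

Distances from the camp:
B x=348, y=-566: 772.0 m
A x=-493, y=-318: 744.9 m
C x=376, y=798: 705.1 m

B, A, C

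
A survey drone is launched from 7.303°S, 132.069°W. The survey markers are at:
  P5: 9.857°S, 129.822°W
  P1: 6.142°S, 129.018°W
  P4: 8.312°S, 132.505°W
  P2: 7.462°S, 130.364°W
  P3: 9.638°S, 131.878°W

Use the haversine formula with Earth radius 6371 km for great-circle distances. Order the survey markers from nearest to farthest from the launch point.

P4, P2, P3, P1, P5

Computing each great-circle distance from 7.303°S, 132.069°W:
P4 8.312°S, 132.505°W: 122.0 km
P2 7.462°S, 130.364°W: 188.8 km
P3 9.638°S, 131.878°W: 260.5 km
P1 6.142°S, 129.018°W: 360.8 km
P5 9.857°S, 129.822°W: 376.4 km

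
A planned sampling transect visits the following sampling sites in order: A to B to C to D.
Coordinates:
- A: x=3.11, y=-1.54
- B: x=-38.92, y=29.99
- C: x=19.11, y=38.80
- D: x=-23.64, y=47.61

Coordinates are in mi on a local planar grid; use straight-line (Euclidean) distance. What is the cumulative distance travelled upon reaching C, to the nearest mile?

Leg distances:
A→B: 52.5 mi  (cumulative 52.5 mi)
B→C: 58.7 mi  (cumulative 111.2 mi)
Cumulative distance at C ≈ 111 mi.

111 mi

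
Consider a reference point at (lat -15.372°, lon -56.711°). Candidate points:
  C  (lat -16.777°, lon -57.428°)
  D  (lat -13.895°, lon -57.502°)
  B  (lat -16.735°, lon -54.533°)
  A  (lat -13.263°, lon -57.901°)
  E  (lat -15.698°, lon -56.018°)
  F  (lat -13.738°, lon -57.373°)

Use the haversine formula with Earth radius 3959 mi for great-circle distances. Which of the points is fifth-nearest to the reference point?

Distances from the reference point ((lat -15.372°, lon -56.711°)):
E: 51.3 mi
C: 108.1 mi
D: 114.9 mi
F: 121.3 mi
A: 166.1 mi
B: 172.6 mi
The fifth-nearest is A at 166.1 mi.

A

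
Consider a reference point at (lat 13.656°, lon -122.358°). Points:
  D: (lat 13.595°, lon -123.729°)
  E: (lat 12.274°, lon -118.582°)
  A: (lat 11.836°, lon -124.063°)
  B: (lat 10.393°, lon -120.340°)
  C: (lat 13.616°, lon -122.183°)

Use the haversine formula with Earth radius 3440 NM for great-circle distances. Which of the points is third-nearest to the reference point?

A

Distances from the reference point ((lat 13.656°, lon -122.358°)):
C: 10.5 NM
D: 80.1 NM
A: 148.0 NM
B: 229.0 NM
E: 236.0 NM
The third-nearest is A at 148.0 NM.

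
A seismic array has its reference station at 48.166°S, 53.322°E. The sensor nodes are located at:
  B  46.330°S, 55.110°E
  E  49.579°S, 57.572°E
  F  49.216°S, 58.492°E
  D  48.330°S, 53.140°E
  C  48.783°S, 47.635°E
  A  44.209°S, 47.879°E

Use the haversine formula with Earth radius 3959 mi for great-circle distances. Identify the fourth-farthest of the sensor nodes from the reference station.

Distances from the reference station (48.166°S, 53.322°E):
A: 377.4 mi
C: 263.9 mi
F: 246.7 mi
E: 216.4 mi
B: 152.1 mi
D: 14.1 mi
The fourth-farthest is E at 216.4 mi.

E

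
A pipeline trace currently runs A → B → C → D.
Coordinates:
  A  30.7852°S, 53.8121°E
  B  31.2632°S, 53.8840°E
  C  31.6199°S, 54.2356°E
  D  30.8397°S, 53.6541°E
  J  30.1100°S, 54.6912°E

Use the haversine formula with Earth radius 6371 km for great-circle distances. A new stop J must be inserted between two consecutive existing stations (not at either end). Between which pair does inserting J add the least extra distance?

between C and D

Added distance for inserting J between each consecutive pair:
A–B: 208.9 km
B–C: 271.3 km
C–D: 198.9 km
Smallest added distance is 198.9 km, inserting between C and D.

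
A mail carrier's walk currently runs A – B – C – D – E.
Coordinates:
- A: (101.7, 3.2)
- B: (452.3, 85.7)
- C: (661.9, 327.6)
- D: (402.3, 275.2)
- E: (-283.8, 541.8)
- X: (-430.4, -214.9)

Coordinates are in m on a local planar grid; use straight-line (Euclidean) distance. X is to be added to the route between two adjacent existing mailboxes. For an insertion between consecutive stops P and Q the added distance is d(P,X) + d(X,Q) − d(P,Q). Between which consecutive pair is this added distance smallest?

Added distance for inserting X between each consecutive pair:
A–B: 1147.4 m
B–C: 1832.0 m
C–D: 1921.0 m
D–E: 1000.9 m
Smallest added distance is 1000.9 m, inserting between D and E.

between D and E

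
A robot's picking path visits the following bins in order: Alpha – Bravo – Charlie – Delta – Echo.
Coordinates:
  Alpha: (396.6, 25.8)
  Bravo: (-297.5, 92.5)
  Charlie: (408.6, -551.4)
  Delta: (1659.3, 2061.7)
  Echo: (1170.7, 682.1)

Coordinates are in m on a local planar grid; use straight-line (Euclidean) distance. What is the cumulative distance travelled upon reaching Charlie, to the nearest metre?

Leg distances:
Alpha→Bravo: 697.3 m  (cumulative 697.3 m)
Bravo→Charlie: 955.6 m  (cumulative 1652.9 m)
Cumulative distance at Charlie ≈ 1653 m.

1653 m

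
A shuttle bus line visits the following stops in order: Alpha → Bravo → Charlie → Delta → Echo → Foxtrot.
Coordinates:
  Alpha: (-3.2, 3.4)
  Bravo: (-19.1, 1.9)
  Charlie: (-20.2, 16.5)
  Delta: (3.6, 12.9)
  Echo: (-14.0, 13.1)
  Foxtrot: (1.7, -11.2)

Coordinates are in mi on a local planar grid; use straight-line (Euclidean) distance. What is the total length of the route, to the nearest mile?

Leg distances:
Alpha→Bravo: 16.0 mi  (cumulative 16.0 mi)
Bravo→Charlie: 14.6 mi  (cumulative 30.6 mi)
Charlie→Delta: 24.1 mi  (cumulative 54.7 mi)
Delta→Echo: 17.6 mi  (cumulative 72.3 mi)
Echo→Foxtrot: 28.9 mi  (cumulative 101.2 mi)
Total route length ≈ 101 mi.

101 mi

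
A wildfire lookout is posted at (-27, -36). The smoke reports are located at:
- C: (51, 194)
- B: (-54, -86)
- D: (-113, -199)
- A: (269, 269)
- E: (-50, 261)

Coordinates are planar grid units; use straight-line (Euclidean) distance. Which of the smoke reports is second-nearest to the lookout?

Distances from the lookout ((-27, -36)):
B: 56.8
D: 184.3
C: 242.9
E: 297.9
A: 425.0
The second-nearest is D at 184.3.

D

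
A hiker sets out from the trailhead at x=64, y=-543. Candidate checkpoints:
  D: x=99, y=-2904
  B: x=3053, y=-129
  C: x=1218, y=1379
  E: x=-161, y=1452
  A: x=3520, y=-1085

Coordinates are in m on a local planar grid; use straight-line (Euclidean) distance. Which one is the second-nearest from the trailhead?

C

Distances from the trailhead (x=64, y=-543):
E: 2007.6 m
C: 2241.8 m
D: 2361.3 m
B: 3017.5 m
A: 3498.2 m
The second-nearest is C at 2241.8 m.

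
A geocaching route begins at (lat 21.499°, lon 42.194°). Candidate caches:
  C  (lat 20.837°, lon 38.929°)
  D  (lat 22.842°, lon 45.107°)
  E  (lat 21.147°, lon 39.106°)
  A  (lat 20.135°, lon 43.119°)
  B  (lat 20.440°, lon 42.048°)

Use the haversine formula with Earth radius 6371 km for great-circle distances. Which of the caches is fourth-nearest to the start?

Distances from the start ((lat 21.499°, lon 42.194°)):
B: 118.7 km
A: 179.6 km
E: 322.2 km
D: 335.1 km
C: 346.5 km
The fourth-nearest is D at 335.1 km.

D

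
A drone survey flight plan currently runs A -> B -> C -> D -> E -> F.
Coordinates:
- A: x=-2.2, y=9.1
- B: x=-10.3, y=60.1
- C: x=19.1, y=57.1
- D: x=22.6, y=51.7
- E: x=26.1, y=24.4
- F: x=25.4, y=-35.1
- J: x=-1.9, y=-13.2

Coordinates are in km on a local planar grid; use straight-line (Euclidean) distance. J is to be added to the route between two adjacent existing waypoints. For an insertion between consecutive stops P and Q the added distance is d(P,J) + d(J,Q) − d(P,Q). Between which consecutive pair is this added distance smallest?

Added distance for inserting J between each consecutive pair:
A–B: 44.4 km
B–C: 117.6 km
C–D: 136.3 km
D–E: 88.7 km
E–F: 22.4 km
Smallest added distance is 22.4 km, inserting between E and F.

between E and F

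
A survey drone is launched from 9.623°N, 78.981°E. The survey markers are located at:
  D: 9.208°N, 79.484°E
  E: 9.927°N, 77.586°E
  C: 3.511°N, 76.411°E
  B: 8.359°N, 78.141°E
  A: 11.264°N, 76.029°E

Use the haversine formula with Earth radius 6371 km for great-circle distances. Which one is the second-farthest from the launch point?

Distances from the launch point (9.623°N, 78.981°E):
C: 736.5 km
A: 370.8 km
B: 168.1 km
E: 156.6 km
D: 71.9 km
The second-farthest is A at 370.8 km.

A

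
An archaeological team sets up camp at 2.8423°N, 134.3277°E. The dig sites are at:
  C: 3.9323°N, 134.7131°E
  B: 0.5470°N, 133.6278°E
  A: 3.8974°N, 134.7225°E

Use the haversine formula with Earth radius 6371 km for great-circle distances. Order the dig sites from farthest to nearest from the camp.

B, C, A

Distances from the camp:
B 0.5470°N, 133.6278°E: 266.8 km
C 3.9323°N, 134.7131°E: 128.5 km
A 3.8974°N, 134.7225°E: 125.2 km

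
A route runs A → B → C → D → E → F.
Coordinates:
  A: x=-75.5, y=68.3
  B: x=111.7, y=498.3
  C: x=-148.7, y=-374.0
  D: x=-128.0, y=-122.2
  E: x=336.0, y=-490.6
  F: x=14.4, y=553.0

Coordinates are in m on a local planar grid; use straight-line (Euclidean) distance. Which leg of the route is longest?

E–F

Leg distances:
A→B: 469.0 m
B→C: 910.3 m
C→D: 252.6 m
D→E: 592.5 m
E→F: 1092.0 m
The longest leg is E–F at 1092.0 m.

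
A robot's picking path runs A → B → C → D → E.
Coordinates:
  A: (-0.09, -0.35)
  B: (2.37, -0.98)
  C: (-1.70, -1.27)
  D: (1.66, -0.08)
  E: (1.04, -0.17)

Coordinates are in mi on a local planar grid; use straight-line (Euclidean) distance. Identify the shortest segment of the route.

D–E

Leg distances:
A→B: 2.5 mi
B→C: 4.1 mi
C→D: 3.6 mi
D→E: 0.6 mi
The shortest leg is D–E at 0.6 mi.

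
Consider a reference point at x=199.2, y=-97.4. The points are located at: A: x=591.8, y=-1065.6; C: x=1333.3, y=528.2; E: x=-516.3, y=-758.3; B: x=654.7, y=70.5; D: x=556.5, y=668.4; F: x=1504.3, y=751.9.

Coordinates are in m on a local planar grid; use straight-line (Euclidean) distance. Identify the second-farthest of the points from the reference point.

Distance to each, sorted:
F: 1557.1 m
C: 1295.2 m
A: 1044.8 m
E: 974.0 m
D: 845.1 m
B: 485.5 m
The second-farthest is C at 1295.2 m.

C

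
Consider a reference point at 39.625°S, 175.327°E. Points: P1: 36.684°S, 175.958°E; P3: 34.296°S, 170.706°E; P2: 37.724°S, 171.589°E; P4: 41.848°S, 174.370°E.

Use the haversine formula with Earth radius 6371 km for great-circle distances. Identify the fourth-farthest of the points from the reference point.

P4

Distances from the reference point (39.625°S, 175.327°E):
P3: 720.7 km
P2: 387.2 km
P1: 331.6 km
P4: 260.0 km
The fourth-farthest is P4 at 260.0 km.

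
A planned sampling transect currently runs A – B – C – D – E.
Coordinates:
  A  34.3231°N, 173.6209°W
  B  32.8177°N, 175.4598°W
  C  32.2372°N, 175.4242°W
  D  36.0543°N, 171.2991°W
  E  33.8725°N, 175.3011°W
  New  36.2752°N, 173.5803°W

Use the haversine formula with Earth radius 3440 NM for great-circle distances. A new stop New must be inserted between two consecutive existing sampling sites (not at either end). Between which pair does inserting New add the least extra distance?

Added distance for inserting New between each consecutive pair:
A–B: 215.7 NM
B–C: 451.6 NM
C–D: 63.1 NM
D–E: 42.1 NM
Smallest added distance is 42.1 NM, inserting between D and E.

between D and E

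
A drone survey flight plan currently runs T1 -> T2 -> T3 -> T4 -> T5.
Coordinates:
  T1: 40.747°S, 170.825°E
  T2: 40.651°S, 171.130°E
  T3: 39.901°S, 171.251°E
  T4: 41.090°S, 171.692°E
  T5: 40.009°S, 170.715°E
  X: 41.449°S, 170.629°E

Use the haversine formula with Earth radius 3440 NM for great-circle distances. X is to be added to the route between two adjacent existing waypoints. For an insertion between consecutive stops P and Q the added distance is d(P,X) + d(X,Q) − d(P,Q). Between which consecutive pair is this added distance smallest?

Added distance for inserting X between each consecutive pair:
T1–T2: 81.0 NM
T2–T3: 104.8 NM
T3–T4: 75.6 NM
T4–T5: 60.4 NM
Smallest added distance is 60.4 NM, inserting between T4 and T5.

between T4 and T5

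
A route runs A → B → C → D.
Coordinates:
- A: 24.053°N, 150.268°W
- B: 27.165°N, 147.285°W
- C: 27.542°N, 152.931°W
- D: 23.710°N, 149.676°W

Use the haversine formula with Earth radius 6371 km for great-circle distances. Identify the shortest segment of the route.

Leg distances:
A→B: 457.3 km
B→C: 559.1 km
C→D: 536.6 km
The shortest leg is A–B at 457.3 km.

A–B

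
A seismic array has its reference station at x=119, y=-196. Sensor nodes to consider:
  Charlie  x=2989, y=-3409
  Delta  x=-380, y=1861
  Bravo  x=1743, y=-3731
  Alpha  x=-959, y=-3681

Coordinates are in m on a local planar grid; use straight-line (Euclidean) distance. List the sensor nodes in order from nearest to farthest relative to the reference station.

Distance from the reference station at x=119, y=-196 to each:
Delta x=-380, y=1861: 2116.7 m
Alpha x=-959, y=-3681: 3647.9 m
Bravo x=1743, y=-3731: 3890.2 m
Charlie x=2989, y=-3409: 4308.2 m

Delta, Alpha, Bravo, Charlie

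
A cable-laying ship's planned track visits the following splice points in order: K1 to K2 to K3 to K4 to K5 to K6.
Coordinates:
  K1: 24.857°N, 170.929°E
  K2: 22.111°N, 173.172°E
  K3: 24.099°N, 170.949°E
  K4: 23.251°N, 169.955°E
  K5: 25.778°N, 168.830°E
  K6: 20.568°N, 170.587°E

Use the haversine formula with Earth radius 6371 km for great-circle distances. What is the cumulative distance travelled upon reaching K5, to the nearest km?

Leg distances:
K1→K2: 381.5 km  (cumulative 381.5 km)
K2→K3: 317.1 km  (cumulative 698.6 km)
K3→K4: 138.3 km  (cumulative 836.9 km)
K4→K5: 303.2 km  (cumulative 1140.1 km)
Cumulative distance at K5 ≈ 1140 km.

1140 km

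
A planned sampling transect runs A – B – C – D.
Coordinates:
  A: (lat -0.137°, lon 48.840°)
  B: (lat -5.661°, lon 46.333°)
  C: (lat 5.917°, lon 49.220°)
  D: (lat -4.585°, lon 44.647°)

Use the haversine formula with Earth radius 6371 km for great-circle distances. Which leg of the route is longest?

Leg distances:
A→B: 674.3 km
B→C: 1326.7 km
C→D: 1273.4 km
The longest leg is B–C at 1326.7 km.

B–C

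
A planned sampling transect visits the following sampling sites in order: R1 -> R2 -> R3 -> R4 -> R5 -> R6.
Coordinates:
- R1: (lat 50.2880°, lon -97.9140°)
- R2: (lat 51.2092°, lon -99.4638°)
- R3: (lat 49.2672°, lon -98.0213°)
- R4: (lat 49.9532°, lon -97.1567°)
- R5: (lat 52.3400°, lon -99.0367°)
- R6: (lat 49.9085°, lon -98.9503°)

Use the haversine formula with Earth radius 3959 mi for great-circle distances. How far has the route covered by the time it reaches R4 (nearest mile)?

303 mi

Leg distances:
R1→R2: 93.0 mi  (cumulative 93.0 mi)
R2→R3: 148.6 mi  (cumulative 241.5 mi)
R3→R4: 61.2 mi  (cumulative 302.7 mi)
Cumulative distance at R4 ≈ 303 mi.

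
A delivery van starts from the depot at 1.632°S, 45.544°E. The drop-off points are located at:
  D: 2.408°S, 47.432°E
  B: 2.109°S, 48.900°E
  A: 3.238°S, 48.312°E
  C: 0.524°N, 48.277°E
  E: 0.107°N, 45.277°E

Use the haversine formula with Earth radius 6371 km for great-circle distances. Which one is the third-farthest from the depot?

A

Distances from the depot (1.632°S, 45.544°E):
C: 387.0 km
B: 376.7 km
A: 355.6 km
D: 226.9 km
E: 195.6 km
The third-farthest is A at 355.6 km.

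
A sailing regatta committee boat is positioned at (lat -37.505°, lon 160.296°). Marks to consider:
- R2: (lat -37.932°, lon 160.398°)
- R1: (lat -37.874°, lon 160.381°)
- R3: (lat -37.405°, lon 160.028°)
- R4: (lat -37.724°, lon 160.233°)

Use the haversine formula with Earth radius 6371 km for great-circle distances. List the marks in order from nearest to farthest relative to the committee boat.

R4, R3, R1, R2

Computing each great-circle distance from (lat -37.505°, lon 160.296°):
R4 (lat -37.724°, lon 160.233°): 25.0 km
R3 (lat -37.405°, lon 160.028°): 26.1 km
R1 (lat -37.874°, lon 160.381°): 41.7 km
R2 (lat -37.932°, lon 160.398°): 48.3 km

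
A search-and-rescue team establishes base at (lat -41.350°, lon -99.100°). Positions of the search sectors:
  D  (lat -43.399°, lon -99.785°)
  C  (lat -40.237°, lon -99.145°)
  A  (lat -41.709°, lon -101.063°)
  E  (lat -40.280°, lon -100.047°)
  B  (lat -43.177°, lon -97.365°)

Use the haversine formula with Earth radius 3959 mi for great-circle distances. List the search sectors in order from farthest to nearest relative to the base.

B, D, A, E, C

Distance from the base at (lat -41.350°, lon -99.100°) to each:
B (lat -43.177°, lon -97.365°): 154.3 mi
D (lat -43.399°, lon -99.785°): 145.8 mi
A (lat -41.709°, lon -101.063°): 104.5 mi
E (lat -40.280°, lon -100.047°): 89.0 mi
C (lat -40.237°, lon -99.145°): 76.9 mi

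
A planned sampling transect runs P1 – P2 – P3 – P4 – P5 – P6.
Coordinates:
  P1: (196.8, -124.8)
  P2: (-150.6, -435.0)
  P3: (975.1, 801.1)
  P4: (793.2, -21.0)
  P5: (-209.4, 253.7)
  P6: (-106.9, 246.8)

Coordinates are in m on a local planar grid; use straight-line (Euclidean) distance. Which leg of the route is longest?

Leg distances:
P1→P2: 465.7 m
P2→P3: 1671.9 m
P3→P4: 842.0 m
P4→P5: 1039.6 m
P5→P6: 102.7 m
The longest leg is P2–P3 at 1671.9 m.

P2–P3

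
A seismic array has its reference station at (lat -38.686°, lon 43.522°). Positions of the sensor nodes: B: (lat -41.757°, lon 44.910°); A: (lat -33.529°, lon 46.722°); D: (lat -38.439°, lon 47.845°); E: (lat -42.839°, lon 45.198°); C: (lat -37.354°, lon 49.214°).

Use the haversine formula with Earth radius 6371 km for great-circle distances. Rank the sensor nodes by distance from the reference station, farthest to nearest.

Computing each great-circle distance from (lat -38.686°, lon 43.522°):
A (lat -33.529°, lon 46.722°): 641.3 km
C (lat -37.354°, lon 49.214°): 520.0 km
E (lat -42.839°, lon 45.198°): 482.9 km
D (lat -38.439°, lon 47.845°): 376.8 km
B (lat -41.757°, lon 44.910°): 361.2 km

A, C, E, D, B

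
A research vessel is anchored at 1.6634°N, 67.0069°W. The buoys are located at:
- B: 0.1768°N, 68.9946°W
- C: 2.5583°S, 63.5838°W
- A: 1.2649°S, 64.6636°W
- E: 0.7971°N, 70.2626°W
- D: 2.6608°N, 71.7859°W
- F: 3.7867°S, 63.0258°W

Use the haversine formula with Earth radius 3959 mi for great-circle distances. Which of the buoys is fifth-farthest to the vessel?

Distance to each, sorted:
F: 466.3 mi
C: 375.5 mi
D: 337.1 mi
A: 259.1 mi
E: 232.7 mi
B: 171.5 mi
The fifth-farthest is E at 232.7 mi.

E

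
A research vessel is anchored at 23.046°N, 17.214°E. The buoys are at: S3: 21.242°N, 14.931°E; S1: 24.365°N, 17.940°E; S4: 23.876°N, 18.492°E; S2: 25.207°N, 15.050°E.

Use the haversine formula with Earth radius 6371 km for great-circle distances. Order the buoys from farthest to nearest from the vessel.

S2, S3, S1, S4

Distances from the vessel:
S2 25.207°N, 15.050°E: 325.5 km
S3 21.242°N, 14.931°E: 309.1 km
S1 24.365°N, 17.940°E: 164.2 km
S4 23.876°N, 18.492°E: 159.7 km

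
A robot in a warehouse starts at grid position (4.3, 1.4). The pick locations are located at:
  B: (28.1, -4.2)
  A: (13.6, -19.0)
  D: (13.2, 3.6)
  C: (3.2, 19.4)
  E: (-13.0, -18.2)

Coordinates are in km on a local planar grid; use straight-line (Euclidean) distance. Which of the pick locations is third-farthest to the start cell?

Distance to each, sorted:
E: 26.1 km
B: 24.4 km
A: 22.4 km
C: 18.0 km
D: 9.2 km
The third-farthest is A at 22.4 km.

A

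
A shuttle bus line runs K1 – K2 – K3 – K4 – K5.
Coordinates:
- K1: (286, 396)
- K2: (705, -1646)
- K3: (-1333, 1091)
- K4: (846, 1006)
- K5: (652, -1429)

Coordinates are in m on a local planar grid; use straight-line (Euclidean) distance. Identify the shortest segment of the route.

Leg distances:
K1→K2: 2084.5 m
K2→K3: 3412.4 m
K3→K4: 2180.7 m
K4→K5: 2442.7 m
The shortest leg is K1–K2 at 2084.5 m.

K1–K2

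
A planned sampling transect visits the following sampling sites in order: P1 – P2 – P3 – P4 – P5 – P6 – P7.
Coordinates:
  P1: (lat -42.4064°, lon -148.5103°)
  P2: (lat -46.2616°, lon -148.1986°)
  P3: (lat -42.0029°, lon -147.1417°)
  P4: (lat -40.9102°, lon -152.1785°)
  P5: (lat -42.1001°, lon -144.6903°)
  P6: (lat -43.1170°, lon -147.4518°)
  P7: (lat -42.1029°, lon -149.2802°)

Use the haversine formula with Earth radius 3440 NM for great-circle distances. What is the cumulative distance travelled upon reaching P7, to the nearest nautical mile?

Leg distances:
P1→P2: 231.8 NM  (cumulative 231.8 NM)
P2→P3: 259.7 NM  (cumulative 491.6 NM)
P3→P4: 235.9 NM  (cumulative 727.5 NM)
P4→P5: 344.1 NM  (cumulative 1071.5 NM)
P5→P6: 136.4 NM  (cumulative 1208.0 NM)
P6→P7: 101.2 NM  (cumulative 1309.1 NM)
Cumulative distance at P7 ≈ 1309 NM.

1309 NM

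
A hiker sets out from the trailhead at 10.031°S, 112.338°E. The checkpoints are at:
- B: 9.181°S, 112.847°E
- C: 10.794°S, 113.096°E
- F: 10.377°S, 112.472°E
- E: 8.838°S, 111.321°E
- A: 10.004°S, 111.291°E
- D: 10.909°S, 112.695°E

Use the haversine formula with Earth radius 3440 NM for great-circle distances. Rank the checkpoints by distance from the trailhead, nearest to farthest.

Distance from the trailhead at 10.031°S, 112.338°E to each:
F 10.377°S, 112.472°E: 22.2 NM
D 10.909°S, 112.695°E: 56.8 NM
B 9.181°S, 112.847°E: 59.3 NM
A 10.004°S, 111.291°E: 61.9 NM
C 10.794°S, 113.096°E: 64.0 NM
E 8.838°S, 111.321°E: 93.6 NM

F, D, B, A, C, E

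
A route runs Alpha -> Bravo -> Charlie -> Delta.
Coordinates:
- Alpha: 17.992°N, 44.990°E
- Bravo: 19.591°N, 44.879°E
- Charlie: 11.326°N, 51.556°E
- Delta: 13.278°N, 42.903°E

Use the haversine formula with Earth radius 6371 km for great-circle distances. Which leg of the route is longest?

Leg distances:
Alpha→Bravo: 178.2 km
Bravo→Charlie: 1164.3 km
Charlie→Delta: 964.7 km
The longest leg is Bravo–Charlie at 1164.3 km.

Bravo–Charlie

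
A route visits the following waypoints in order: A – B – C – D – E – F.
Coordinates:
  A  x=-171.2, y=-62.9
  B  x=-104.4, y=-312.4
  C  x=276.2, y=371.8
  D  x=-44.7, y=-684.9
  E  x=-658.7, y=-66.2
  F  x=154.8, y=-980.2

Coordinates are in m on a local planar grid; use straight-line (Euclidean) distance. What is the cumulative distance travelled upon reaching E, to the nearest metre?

Leg distances:
A→B: 258.3 m  (cumulative 258.3 m)
B→C: 782.9 m  (cumulative 1041.2 m)
C→D: 1104.4 m  (cumulative 2145.6 m)
D→E: 871.7 m  (cumulative 3017.2 m)
Cumulative distance at E ≈ 3017 m.

3017 m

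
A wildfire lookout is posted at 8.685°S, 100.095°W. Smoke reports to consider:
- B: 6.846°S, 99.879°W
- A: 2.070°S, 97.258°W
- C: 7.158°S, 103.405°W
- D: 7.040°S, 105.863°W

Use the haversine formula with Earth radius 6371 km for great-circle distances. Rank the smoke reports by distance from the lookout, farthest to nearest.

Distances from the lookout:
A 2.070°S, 97.258°W: 799.7 km
D 7.040°S, 105.863°W: 661.1 km
C 7.158°S, 103.405°W: 402.1 km
B 6.846°S, 99.879°W: 205.9 km

A, D, C, B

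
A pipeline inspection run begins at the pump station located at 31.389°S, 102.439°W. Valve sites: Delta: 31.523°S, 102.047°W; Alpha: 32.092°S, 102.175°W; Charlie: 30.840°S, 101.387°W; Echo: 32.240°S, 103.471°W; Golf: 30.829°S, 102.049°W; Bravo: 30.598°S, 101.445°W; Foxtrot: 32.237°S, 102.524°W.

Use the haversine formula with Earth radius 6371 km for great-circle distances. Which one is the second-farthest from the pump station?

Distance to each, sorted:
Echo: 135.9 km
Bravo: 129.3 km
Charlie: 117.3 km
Foxtrot: 94.6 km
Alpha: 82.1 km
Golf: 72.5 km
Delta: 40.1 km
The second-farthest is Bravo at 129.3 km.

Bravo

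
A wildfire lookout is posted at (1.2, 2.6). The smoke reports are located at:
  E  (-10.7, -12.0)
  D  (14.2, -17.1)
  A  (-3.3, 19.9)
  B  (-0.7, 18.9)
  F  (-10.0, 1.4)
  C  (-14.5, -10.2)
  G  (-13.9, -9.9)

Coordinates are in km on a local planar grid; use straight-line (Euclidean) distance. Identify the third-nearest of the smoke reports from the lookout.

A

Distances from the lookout ((1.2, 2.6)):
F: 11.3 km
B: 16.4 km
A: 17.9 km
E: 18.8 km
G: 19.6 km
C: 20.3 km
D: 23.6 km
The third-nearest is A at 17.9 km.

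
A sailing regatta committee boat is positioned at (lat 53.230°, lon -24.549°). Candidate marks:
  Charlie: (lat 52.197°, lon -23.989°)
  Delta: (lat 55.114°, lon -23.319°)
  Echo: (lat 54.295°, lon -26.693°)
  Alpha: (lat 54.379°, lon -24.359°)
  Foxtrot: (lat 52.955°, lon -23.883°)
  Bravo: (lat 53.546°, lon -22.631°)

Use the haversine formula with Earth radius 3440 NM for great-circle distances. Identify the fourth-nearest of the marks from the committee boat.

Bravo

Distance to each, sorted:
Foxtrot: 29.1 NM
Charlie: 65.3 NM
Alpha: 69.3 NM
Bravo: 71.2 NM
Echo: 99.4 NM
Delta: 121.1 NM
The fourth-nearest is Bravo at 71.2 NM.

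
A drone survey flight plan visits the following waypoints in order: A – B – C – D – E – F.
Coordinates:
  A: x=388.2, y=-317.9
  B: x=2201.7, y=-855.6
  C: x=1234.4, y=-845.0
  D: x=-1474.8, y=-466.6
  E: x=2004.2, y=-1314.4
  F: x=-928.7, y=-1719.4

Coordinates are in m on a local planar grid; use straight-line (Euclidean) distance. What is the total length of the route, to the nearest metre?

Leg distances:
A→B: 1891.5 m  (cumulative 1891.5 m)
B→C: 967.4 m  (cumulative 2858.9 m)
C→D: 2735.5 m  (cumulative 5594.4 m)
D→E: 3580.8 m  (cumulative 9175.2 m)
E→F: 2960.7 m  (cumulative 12135.9 m)
Total route length ≈ 12136 m.

12136 m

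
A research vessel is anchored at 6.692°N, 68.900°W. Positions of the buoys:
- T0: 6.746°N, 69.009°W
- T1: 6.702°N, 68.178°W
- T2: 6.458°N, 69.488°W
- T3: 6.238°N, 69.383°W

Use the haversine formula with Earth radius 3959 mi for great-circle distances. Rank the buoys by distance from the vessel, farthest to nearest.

T1, T3, T2, T0

Distances from the vessel:
T1 6.702°N, 68.178°W: 49.6 mi
T3 6.238°N, 69.383°W: 45.6 mi
T2 6.458°N, 69.488°W: 43.5 mi
T0 6.746°N, 69.009°W: 8.4 mi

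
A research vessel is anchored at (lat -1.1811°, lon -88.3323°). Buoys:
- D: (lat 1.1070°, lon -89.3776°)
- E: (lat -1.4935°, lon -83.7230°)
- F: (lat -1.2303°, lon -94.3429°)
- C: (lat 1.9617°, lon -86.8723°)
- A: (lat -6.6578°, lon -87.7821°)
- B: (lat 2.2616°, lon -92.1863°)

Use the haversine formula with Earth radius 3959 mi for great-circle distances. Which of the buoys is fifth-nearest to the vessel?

Distance to each, sorted:
D: 173.8 mi
C: 239.4 mi
E: 319.1 mi
B: 357.0 mi
A: 380.3 mi
F: 415.2 mi
The fifth-nearest is A at 380.3 mi.

A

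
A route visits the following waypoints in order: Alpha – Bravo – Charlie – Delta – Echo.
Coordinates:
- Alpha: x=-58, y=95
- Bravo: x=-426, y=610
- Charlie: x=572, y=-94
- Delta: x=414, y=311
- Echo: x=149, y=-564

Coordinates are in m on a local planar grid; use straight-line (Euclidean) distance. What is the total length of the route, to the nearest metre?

3203 m

Leg distances:
Alpha→Bravo: 633.0 m  (cumulative 633.0 m)
Bravo→Charlie: 1221.3 m  (cumulative 1854.3 m)
Charlie→Delta: 434.7 m  (cumulative 2289.0 m)
Delta→Echo: 914.2 m  (cumulative 3203.3 m)
Total route length ≈ 3203 m.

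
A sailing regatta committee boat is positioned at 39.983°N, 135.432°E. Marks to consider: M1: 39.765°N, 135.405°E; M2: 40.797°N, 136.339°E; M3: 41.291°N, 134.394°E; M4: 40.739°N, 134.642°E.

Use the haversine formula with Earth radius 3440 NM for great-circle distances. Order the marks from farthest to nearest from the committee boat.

Distances from the committee boat:
M3 41.291°N, 134.394°E: 91.7 NM
M2 40.797°N, 136.339°E: 64.1 NM
M4 40.739°N, 134.642°E: 58.0 NM
M1 39.765°N, 135.405°E: 13.1 NM

M3, M2, M4, M1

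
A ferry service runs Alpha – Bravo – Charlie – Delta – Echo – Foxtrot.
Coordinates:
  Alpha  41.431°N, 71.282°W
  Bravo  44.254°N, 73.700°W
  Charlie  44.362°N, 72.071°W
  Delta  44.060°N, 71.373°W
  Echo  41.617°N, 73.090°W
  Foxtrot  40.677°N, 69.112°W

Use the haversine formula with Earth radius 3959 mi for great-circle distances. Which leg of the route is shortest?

Leg distances:
Alpha→Bravo: 230.3 mi
Bravo→Charlie: 80.9 mi
Charlie→Delta: 40.4 mi
Delta→Echo: 189.9 mi
Echo→Foxtrot: 216.9 mi
The shortest leg is Charlie–Delta at 40.4 mi.

Charlie–Delta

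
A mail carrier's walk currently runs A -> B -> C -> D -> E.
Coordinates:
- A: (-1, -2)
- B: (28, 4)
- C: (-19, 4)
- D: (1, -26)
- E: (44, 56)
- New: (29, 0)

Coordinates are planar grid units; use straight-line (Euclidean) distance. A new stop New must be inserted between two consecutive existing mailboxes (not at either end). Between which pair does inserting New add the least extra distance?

between D and E

Added distance for inserting New between each consecutive pair:
A–B: 4.6
B–C: 5.3
C–D: 50.3
D–E: 3.6
Smallest added distance is 3.6, inserting between D and E.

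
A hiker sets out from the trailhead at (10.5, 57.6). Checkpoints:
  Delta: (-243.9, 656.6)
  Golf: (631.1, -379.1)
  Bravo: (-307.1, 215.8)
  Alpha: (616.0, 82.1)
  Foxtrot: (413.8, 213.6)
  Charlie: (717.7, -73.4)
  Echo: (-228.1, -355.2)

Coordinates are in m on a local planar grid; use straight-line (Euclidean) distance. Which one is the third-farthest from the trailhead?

Distances from the trailhead ((10.5, 57.6)):
Golf: 758.8 m
Charlie: 719.2 m
Delta: 650.8 m
Alpha: 606.0 m
Echo: 476.8 m
Foxtrot: 432.4 m
Bravo: 354.8 m
The third-farthest is Delta at 650.8 m.

Delta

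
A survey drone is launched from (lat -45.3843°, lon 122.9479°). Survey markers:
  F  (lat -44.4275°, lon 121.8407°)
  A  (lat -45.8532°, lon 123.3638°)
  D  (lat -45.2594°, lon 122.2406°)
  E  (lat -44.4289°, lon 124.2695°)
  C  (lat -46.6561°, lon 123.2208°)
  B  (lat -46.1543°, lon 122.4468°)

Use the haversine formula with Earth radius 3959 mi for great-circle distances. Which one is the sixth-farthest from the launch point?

Distance to each, sorted:
E: 92.4 mi
C: 88.8 mi
F: 85.5 mi
B: 58.4 mi
A: 38.1 mi
D: 35.4 mi
The sixth-farthest is D at 35.4 mi.

D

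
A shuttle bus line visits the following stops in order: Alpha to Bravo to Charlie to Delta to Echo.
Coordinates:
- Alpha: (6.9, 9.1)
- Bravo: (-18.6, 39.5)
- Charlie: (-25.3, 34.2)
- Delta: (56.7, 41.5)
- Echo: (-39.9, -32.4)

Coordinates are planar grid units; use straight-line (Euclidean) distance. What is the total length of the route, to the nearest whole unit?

Leg distances:
Alpha→Bravo: 39.7  (cumulative 39.7)
Bravo→Charlie: 8.5  (cumulative 48.2)
Charlie→Delta: 82.3  (cumulative 130.5)
Delta→Echo: 121.6  (cumulative 252.2)
Total route length ≈ 252.

252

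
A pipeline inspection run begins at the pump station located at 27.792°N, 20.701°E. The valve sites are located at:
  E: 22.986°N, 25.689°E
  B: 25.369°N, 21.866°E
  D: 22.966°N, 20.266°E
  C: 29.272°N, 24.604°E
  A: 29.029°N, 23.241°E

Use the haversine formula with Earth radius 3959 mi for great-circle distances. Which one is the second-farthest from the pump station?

D

Distances from the pump station (27.792°N, 20.701°E):
E: 455.1 mi
D: 334.6 mi
C: 258.0 mi
B: 182.2 mi
A: 176.4 mi
The second-farthest is D at 334.6 mi.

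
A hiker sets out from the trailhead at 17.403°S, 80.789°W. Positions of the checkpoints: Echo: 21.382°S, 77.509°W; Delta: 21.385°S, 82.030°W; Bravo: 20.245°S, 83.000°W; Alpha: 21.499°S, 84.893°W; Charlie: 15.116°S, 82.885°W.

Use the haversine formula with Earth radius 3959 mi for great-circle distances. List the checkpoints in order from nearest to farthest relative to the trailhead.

Computing each great-circle distance from 17.403°S, 80.789°W:
Charlie 15.116°S, 82.885°W: 210.5 mi
Bravo 20.245°S, 83.000°W: 243.9 mi
Delta 21.385°S, 82.030°W: 286.8 mi
Echo 21.382°S, 77.509°W: 348.2 mi
Alpha 21.499°S, 84.893°W: 389.3 mi

Charlie, Bravo, Delta, Echo, Alpha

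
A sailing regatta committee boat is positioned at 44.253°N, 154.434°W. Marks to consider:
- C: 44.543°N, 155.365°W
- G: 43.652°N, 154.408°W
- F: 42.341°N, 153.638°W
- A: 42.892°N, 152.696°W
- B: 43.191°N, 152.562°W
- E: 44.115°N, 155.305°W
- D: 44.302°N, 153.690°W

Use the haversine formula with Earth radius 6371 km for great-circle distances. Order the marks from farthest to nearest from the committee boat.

Distances from the committee boat:
F 42.341°N, 153.638°W: 222.1 km
A 42.892°N, 152.696°W: 206.2 km
B 43.191°N, 152.562°W: 191.2 km
C 44.543°N, 155.365°W: 80.7 km
E 44.115°N, 155.305°W: 71.1 km
G 43.652°N, 154.408°W: 66.9 km
D 44.302°N, 153.690°W: 59.5 km

F, A, B, C, E, G, D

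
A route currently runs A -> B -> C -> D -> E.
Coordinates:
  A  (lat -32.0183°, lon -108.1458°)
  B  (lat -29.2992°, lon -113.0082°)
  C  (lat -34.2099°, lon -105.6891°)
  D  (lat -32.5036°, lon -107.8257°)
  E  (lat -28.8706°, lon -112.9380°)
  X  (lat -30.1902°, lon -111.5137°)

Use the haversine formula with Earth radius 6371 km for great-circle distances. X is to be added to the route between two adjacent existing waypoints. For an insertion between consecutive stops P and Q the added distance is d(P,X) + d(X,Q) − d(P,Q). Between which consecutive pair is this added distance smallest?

between A and B

Added distance for inserting X between each consecutive pair:
A–B: 0.0 km
B–C: 0.9 km
C–D: 866.9 km
D–E: 1.8 km
Smallest added distance is 0.0 km, inserting between A and B.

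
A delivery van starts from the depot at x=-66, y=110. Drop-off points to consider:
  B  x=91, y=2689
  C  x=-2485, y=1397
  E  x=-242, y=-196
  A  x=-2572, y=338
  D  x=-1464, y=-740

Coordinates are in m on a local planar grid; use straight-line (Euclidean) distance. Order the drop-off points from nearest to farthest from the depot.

E, D, A, B, C

Computing each straight-line distance from x=-66, y=110:
E x=-242, y=-196: 353.0 m
D x=-1464, y=-740: 1636.1 m
A x=-2572, y=338: 2516.4 m
B x=91, y=2689: 2583.8 m
C x=-2485, y=1397: 2740.1 m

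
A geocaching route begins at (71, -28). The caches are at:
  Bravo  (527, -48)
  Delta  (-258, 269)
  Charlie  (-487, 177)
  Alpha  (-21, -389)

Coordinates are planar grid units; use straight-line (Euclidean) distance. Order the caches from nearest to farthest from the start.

Alpha, Delta, Bravo, Charlie

Distances from the start:
Alpha (-21, -389): 372.5
Delta (-258, 269): 443.2
Bravo (527, -48): 456.4
Charlie (-487, 177): 594.5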